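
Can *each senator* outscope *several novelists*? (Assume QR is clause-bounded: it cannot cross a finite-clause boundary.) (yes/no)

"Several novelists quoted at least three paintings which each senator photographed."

Structurally, *each senator* is inside the relative clause *which each senator photographed* modifying *at least three paintings*.
The relative clause forms an island for QR, so the quantifier is confined to the head noun's restrictor.
There is no licit LF on which *each senator* c-commands *several novelists*.

No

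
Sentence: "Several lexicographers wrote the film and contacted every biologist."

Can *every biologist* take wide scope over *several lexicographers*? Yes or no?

No

The target quantifier *every biologist* is part of one conjunct of the coordinate structure (*contacted every biologist*).
A quantifier cannot raise out of one conjunct of a coordination across the whole coordinate structure — the CSC applies to QR.
*every biologist* is confined to the island and cannot take scope over *several lexicographers*.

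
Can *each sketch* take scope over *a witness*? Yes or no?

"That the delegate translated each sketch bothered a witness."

*each sketch* is embedded in the sentential subject *that the delegate translated each sketch*.
The subject-island constraint blocks QR out of a clausal subject.
There is no licit LF on which *each sketch* c-commands *a witness*.

No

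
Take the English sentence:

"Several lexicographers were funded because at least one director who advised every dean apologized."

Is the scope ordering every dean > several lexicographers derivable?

*every dean* sits inside the relative clause *who advised every dean*, which is itself inside the adjunct *because at least one director who advised every dean apologized*.
Two island boundaries intervene — the relative clause and the adjunct. Either alone would block QR.
So the wide-scope reading for *every dean* is blocked.

No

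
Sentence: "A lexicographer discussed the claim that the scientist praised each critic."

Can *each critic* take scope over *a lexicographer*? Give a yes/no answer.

No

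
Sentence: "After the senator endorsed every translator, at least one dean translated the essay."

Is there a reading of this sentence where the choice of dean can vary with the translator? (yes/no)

No

This is the *every translator* > *at least one dean* reading.
The target quantifier *every translator* is part of the adjunct clause *after the senator endorsed every translator*.
Adjunct clauses are scope islands: a quantifier inside an adjunct cannot raise into the matrix clause.
*every translator* is confined to the island and cannot take scope over *at least one dean*.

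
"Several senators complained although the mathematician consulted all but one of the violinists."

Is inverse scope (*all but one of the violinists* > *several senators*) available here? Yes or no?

No

*all but one of the violinists* is embedded in the adjunct clause *although the mathematician consulted all but one of the violinists*.
Scope out of an adjunct clause is unavailable: QR respects the adjunct-island constraint.
So *all but one of the violinists* cannot raise to a position above *several senators*.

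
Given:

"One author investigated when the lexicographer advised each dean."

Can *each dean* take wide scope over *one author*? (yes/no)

*each dean* occurs within the embedded question *when the lexicographer advised each dean*.
Embedded wh-clauses are opaque for QR, so the quantifier stays inside the question.
There is no licit LF on which *each dean* c-commands *one author*.

No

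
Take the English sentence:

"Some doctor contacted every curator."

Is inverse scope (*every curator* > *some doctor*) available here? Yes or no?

*some doctor* and *every curator* are co-arguments of the matrix verb, with nothing but a clause-internal boundary between them.
With no island boundary between them, the object can take inverse scope over the subject via ordinary QR within the clause.

Yes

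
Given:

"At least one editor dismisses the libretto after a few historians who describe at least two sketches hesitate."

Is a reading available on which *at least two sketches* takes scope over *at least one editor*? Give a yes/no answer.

The DP *at least two sketches* is contained in the relative clause *who describe at least two sketches*, which is itself inside the adjunct *after a few historians who describe at least two sketches hesitate*.
Nested islands: the RC island is itself inside an adjunct island, so wide scope is doubly excluded.
*at least two sketches* > *at least one editor* would require crossing that boundary, which is illicit.
(Only the surface reading survives: one fixed editor with respect to all the relevant sketches.)

No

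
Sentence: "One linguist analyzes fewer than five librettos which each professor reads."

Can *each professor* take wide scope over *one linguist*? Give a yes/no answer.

No

Structurally, *each professor* is inside the relative clause *which each professor reads* modifying *fewer than five librettos*.
Quantifiers inside a relative clause are trapped there; the RC boundary blocks QR.
So *each professor* cannot raise high enough to outscope *one linguist*; only the surface ordering *one linguist* > *each professor* is available.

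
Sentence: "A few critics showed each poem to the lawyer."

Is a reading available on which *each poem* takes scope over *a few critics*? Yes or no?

Yes

Both DPs are arguments of the same predicate; there is no clause or island boundary between them.
Nothing blocks QR of the lower DP to a position above the higher one, so inverse scope is available.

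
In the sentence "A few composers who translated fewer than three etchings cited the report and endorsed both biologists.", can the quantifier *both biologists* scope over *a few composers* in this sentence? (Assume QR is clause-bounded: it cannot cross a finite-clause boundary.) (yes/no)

No

The DP *both biologists* is contained in one conjunct of the coordinate structure (*endorsed both biologists*).
Coordinate structures are islands for non-across-the-board movement, QR included.
*both biologists* is confined to the island and cannot take scope over *a few composers*.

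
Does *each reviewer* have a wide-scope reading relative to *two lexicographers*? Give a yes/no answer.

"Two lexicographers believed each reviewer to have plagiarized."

Yes

*each reviewer* is an ECM subject; ECM complements are not islands, and the embedded quantifier may take matrix scope.
Nothing blocks QR of the lower DP to a position above the higher one, so inverse scope is available.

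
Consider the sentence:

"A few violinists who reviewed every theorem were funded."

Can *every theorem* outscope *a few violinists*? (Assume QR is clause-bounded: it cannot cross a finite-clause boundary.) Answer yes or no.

No

The target quantifier *every theorem* is part of the relative clause *who reviewed every theorem*.
QR out of a relative clause is ruled out by the relative-clause island constraint.
So *every theorem* cannot raise high enough to outscope *a few violinists*; only the surface ordering *a few violinists* > *every theorem* is available.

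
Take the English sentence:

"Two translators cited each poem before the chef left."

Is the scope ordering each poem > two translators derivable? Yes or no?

Yes

The adjunct island is irrelevant here — *each poem* and *two translators* are both in the matrix clause.
With no island boundary between them, the object can take inverse scope over the subject via ordinary QR within the clause.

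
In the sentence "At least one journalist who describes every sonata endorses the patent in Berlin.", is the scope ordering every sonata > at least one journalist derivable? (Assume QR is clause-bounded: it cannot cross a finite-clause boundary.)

No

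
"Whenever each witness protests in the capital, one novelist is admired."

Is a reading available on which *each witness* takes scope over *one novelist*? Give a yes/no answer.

The target quantifier *each witness* is part of the adjunct clause *whenever each witness protests in the capital*.
Adverbial clauses are not L-marked, so they are barriers for QR — the quantifier cannot escape the adjunct.
So *each witness* cannot raise to a position above *one novelist*.

No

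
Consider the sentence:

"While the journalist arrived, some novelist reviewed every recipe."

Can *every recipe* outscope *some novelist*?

Yes

The adjunct island is irrelevant here — *every recipe* and *some novelist* are both in the matrix clause.
Since no island is crossed, the inverse ordering is licensed alongside surface scope.
The sentence is scopally ambiguous between *some novelist* > *every recipe* and *every recipe* > *some novelist*.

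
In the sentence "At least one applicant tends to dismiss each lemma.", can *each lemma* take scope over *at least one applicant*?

Yes

*each lemma* is the object of the infinitival complement of a raising predicate; raising infinitives are transparent for QR, so the two DPs are in effect clausemates.
Nothing blocks QR of the lower DP to a position above the higher one, so inverse scope is available.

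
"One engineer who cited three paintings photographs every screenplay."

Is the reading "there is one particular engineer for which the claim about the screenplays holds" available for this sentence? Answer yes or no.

Yes

The described interpretation is the *one engineer* > *every screenplay* scoping.
That is the surface-scope ordering, which is always one of the available readings — island constraints only ever restrict inverse scope.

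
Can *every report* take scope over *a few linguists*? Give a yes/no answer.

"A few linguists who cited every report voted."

*every report* is embedded in the relative clause *who cited every report*.
A relative clause is a scope island — quantifier raising cannot cross its boundary.
So *every report* cannot raise to a position above *a few linguists*.

No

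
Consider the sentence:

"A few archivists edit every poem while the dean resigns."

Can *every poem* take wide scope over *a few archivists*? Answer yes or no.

Yes

Although there is an adjunct clause, *every poem* is in the main clause, not inside the adjunct.
No island intervenes, so both surface and inverse scope are derivable.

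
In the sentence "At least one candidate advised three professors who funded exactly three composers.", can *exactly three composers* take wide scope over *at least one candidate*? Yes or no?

No

*exactly three composers* occurs within the relative clause *who funded exactly three composers* modifying *three professors*.
Relative clauses are scope islands: a quantifier cannot QR out of a relative clause to take scope in the matrix clause.
*exactly three composers* is confined to the island and cannot take scope over *at least one candidate*.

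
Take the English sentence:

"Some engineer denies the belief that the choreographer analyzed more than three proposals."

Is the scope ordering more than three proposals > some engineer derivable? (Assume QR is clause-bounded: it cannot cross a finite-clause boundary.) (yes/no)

No

The target quantifier *more than three proposals* is part of the complex NP *the belief that the choreographer analyzed more than three proposals*.
The Complex NP Constraint bars QR out of the complement clause of a noun.
The inverse ordering *more than three proposals* > *some engineer* is therefore underivable.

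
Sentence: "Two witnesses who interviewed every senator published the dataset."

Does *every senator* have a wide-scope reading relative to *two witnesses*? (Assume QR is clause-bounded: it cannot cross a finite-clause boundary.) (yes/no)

No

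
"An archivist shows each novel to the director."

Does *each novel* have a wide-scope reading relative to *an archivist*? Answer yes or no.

*each novel* is the matrix object and *an archivist* the matrix subject; the two are clausemates.
With no island boundary between them, the object can take inverse scope over the subject via ordinary QR within the clause.

Yes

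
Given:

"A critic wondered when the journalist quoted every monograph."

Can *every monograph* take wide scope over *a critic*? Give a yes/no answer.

*every monograph* sits inside the embedded question *when the journalist quoted every monograph*.
An indirect question is a wh-island; the filled [Spec,CP] blocks QR across the CP edge.
So the wide-scope reading for *every monograph* is blocked.
(Only the surface reading survives: one fixed critic with respect to all the relevant monographs.)

No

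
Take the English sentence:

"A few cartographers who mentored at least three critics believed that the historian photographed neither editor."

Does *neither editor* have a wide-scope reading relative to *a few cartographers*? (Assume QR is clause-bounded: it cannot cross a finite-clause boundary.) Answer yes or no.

No

*neither editor* sits inside the finite complement clause *that the historian photographed neither editor*.
Given the clause-boundedness assumption, QR cannot cross the finite CP into the matrix.
So *neither editor* cannot raise high enough to outscope *a few cartographers*; only the surface ordering *a few cartographers* > *neither editor* is available.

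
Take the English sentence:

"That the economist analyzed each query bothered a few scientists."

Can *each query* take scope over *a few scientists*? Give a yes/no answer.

No

Structurally, *each query* is inside the sentential subject *that the economist analyzed each query*.
Sentential subjects are islands: a quantifier inside the subject clause cannot raise over the matrix predicate.
The ordering *each query* > *a few scientists* is therefore underivable.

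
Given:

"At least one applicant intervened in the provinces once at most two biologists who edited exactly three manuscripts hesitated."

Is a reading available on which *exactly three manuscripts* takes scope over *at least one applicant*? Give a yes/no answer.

No

The DP *exactly three manuscripts* is contained in the relative clause *who edited exactly three manuscripts*, which is itself inside the adjunct *once at most two biologists who edited exactly three manuscripts hesitated*.
Even if one barrier were somehow void, the other would still block QR.
*exactly three manuscripts* is confined to the island and cannot take scope over *at least one applicant*.
(Only the surface reading survives: one fixed applicant with respect to all the relevant manuscripts.)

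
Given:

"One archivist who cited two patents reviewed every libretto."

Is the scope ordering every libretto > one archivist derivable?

The RC *who cited two patents* is an island, but *every libretto* is not inside it — it is the matrix object, a clausemate of *one archivist*.
Nothing blocks QR of the lower DP to a position above the higher one, so inverse scope is available.

Yes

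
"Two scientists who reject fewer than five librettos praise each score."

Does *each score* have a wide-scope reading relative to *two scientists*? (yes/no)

Yes

*each score* sits in the matrix clause, not in the relative clause on *two scientists*.
Since no island is crossed, the inverse ordering is licensed alongside surface scope.
The sentence is scopally ambiguous between *two scientists* > *each score* and *each score* > *two scientists*.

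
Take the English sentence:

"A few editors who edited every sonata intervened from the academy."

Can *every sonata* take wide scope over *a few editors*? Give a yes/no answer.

The DP *every sonata* is contained in the relative clause *who edited every sonata*.
A relative clause is a scope island — quantifier raising cannot cross its boundary.
Hence only narrow scope for *every sonata* (under *a few editors*) survives.

No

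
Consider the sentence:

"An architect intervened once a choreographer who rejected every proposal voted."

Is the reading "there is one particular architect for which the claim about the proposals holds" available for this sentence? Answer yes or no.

Yes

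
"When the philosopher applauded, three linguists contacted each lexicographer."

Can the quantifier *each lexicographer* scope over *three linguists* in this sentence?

Yes

Neither queried DP is inside the adjunct, so the adjunct-island constraint does not apply.
Clause-internal QR can adjoin the lower DP above the subject, yielding the inverse reading.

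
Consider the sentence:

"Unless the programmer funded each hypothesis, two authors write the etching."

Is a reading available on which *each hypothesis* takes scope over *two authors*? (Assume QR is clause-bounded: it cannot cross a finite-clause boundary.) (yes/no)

No

*each hypothesis* occurs within the adjunct clause *unless the programmer funded each hypothesis*.
Scope out of an adjunct clause is unavailable: QR respects the adjunct-island constraint.
There is no licit LF on which *each hypothesis* c-commands *two authors*.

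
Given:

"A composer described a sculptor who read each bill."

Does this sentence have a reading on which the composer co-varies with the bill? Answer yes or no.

No

That reading corresponds to *each bill* > *a composer*.
*each bill* is embedded in the relative clause *who read each bill* modifying *a sculptor*.
Relative clauses block scope extraction: QR cannot target a position outside the modified NP.
So the wide-scope reading for *each bill* is blocked.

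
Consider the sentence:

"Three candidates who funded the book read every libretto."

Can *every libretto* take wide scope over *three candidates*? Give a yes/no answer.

Although the sentence contains a relative clause (*who funded the book*), *every libretto* is outside it, in the matrix VP.
QR within a single clause is free, so the lower quantifier may take scope over the higher one.
The sentence is scopally ambiguous between *three candidates* > *every libretto* and *every libretto* > *three candidates*.

Yes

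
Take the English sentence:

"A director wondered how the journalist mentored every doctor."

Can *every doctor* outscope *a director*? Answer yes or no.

The target quantifier *every doctor* is part of the embedded question *how the journalist mentored every doctor*.
An indirect question is a wh-island; the filled [Spec,CP] blocks QR across the CP edge.
*every doctor* > *a director* would require crossing that boundary, which is illicit.

No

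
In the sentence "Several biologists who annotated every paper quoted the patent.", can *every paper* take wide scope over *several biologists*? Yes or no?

The DP *every paper* is contained in the relative clause *who annotated every paper*.
Relative clauses are scope islands: a quantifier cannot QR out of a relative clause to take scope in the matrix clause.
So *every paper* cannot raise high enough to outscope *several biologists*; only the surface ordering *several biologists* > *every paper* is available.

No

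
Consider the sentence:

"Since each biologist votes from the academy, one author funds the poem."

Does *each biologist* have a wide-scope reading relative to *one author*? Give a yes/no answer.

No

The DP *each biologist* is contained in the adjunct clause *since each biologist votes from the academy*.
The adjunct-island constraint bars QR out of an adverbial clause.
So the wide-scope reading for *each biologist* is blocked.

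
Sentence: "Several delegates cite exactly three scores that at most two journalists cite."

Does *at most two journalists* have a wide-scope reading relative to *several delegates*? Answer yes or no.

*at most two journalists* occurs within the relative clause *that at most two journalists cite* modifying *exactly three scores*.
Relative clauses are scope islands: a quantifier cannot QR out of a relative clause to take scope in the matrix clause.
There is no licit LF on which *at most two journalists* c-commands *several delegates*.

No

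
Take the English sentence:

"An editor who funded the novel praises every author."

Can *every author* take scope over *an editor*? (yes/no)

*every author* sits in the matrix clause, not in the relative clause on *an editor*.
No island intervenes, so both surface and inverse scope are derivable.
Both orderings are possible: *an editor* > *every author* and *every author* > *an editor*.

Yes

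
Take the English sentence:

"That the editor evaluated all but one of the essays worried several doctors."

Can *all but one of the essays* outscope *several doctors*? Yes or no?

No

The DP *all but one of the essays* is contained in the sentential subject *that the editor evaluated all but one of the essays*.
Sentential subjects are islands: a quantifier inside the subject clause cannot raise over the matrix predicate.
*all but one of the essays* > *several doctors* would require crossing that boundary, which is illicit.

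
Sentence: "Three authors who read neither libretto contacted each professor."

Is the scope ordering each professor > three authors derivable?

The RC *who read neither libretto* is an island, but *each professor* is not inside it — it is the matrix object, a clausemate of *three authors*.
Nothing blocks QR of the lower DP to a position above the higher one, so inverse scope is available.
Both orderings are possible: *three authors* > *each professor* and *each professor* > *three authors*.

Yes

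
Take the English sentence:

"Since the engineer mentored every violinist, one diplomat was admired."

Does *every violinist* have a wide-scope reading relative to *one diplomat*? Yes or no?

The target quantifier *every violinist* is part of the adjunct clause *since the engineer mentored every violinist*.
The adjunct-island constraint bars QR out of an adverbial clause.
*every violinist* is confined to the island and cannot take scope over *one diplomat*.

No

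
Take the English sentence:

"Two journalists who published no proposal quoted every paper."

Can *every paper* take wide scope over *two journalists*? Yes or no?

The relative clause *who published no proposal* modifies *two journalists*, but *every paper* is not inside that relative clause — it is an argument of the matrix verb.
With no island boundary between them, the object can take inverse scope over the subject via ordinary QR within the clause.
So *every paper* > *two journalists* is among the available readings.

Yes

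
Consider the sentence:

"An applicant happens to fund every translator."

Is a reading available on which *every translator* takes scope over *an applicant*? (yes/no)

Raising constructions are monoclausal for scope purposes; *every translator* is not separated from *an applicant* by any island.
With no island boundary between them, the object can take inverse scope over the subject via ordinary QR within the clause.
So *every translator* > *an applicant* is among the available readings.

Yes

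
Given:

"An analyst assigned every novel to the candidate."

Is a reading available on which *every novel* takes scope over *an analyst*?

Yes

*every novel* is the matrix object and *an analyst* the matrix subject; the two are clausemates.
No island intervenes, so both surface and inverse scope are derivable.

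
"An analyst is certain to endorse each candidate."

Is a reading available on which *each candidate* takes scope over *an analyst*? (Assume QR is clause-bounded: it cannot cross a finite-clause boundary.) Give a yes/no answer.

*each candidate* is inside a raising infinitive, which is transparent to QR (no CP barrier), so it behaves as a matrix argument.
Ordinary QR to a clause-peripheral position gives the wide-scope LF for the lower DP.

Yes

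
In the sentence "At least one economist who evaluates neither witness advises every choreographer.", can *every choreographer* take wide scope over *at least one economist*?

The relative clause *who evaluates neither witness* modifies *at least one economist*, but *every choreographer* is not inside that relative clause — it is an argument of the matrix verb.
Ordinary QR to a clause-peripheral position gives the wide-scope LF for the lower DP.

Yes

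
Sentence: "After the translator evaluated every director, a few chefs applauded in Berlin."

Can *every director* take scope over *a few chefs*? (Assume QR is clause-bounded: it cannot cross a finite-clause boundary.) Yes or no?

The DP *every director* is contained in the adjunct clause *after the translator evaluated every director*.
Adverbial clauses are not L-marked, so they are barriers for QR — the quantifier cannot escape the adjunct.
There is no licit LF on which *every director* c-commands *a few chefs*.

No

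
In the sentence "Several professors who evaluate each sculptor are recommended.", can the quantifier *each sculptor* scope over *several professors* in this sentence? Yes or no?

*each sculptor* occurs within the relative clause *who evaluate each sculptor*.
A relative clause is a scope island — quantifier raising cannot cross its boundary.
Hence only narrow scope for *each sculptor* (under *several professors*) survives.

No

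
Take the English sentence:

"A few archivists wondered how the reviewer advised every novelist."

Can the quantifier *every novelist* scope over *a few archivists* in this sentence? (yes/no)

No

The target quantifier *every novelist* is part of the embedded question *how the reviewer advised every novelist*.
Embedded questions are wh-islands: a quantifier inside an indirect question cannot QR into the matrix clause.
There is no licit LF on which *every novelist* c-commands *a few archivists*.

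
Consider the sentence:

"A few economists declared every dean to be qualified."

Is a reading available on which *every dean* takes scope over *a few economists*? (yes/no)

The ECM infinitive is scope-transparent — *every dean* is free to raise above *a few economists*.
Nothing blocks QR of the lower DP to a position above the higher one, so inverse scope is available.

Yes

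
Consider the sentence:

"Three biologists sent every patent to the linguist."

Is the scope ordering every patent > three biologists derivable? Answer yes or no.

Yes

Both DPs are arguments of the same predicate; there is no clause or island boundary between them.
Nothing blocks QR of the lower DP to a position above the higher one, so inverse scope is available.
The sentence is scopally ambiguous between *three biologists* > *every patent* and *every patent* > *three biologists*.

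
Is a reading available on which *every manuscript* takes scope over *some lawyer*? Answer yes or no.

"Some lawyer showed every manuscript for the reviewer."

Yes

Both DPs are arguments of the same predicate; there is no clause or island boundary between them.
Clause-internal QR can adjoin the lower DP above the subject, yielding the inverse reading.
Both orderings are possible: *some lawyer* > *every manuscript* and *every manuscript* > *some lawyer*.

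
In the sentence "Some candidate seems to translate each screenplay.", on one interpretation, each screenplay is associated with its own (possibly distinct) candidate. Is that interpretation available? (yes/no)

The paraphrase describes the scope ordering *each screenplay* > *some candidate*.
Raising constructions are monoclausal for scope purposes; *each screenplay* is not separated from *some candidate* by any island.
Since no island is crossed, the inverse ordering is licensed alongside surface scope.

Yes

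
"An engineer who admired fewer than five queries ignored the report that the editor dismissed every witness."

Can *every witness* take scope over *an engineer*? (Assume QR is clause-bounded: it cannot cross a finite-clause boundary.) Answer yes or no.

Structurally, *every witness* is inside the complex NP *the report that the editor dismissed every witness*.
Noun-complement clauses are scope islands (the Complex NP Constraint): a quantifier inside one cannot scope into the matrix.
There is no licit LF on which *every witness* c-commands *an engineer*.
(Only the surface reading survives: one fixed engineer with respect to all the relevant witnesses.)

No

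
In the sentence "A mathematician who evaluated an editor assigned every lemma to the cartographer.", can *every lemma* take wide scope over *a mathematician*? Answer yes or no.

Yes

Although the sentence contains a relative clause (*who evaluated an editor*), *every lemma* is outside it, in the matrix VP.
No island intervenes, so both surface and inverse scope are derivable.
So *every lemma* > *a mathematician* is among the available readings.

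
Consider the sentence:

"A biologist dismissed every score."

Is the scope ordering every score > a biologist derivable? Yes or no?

Yes

*every score* is the matrix object and *a biologist* the matrix subject; the two are clausemates.
With no island boundary between them, the object can take inverse scope over the subject via ordinary QR within the clause.
The sentence is scopally ambiguous between *a biologist* > *every score* and *every score* > *a biologist*.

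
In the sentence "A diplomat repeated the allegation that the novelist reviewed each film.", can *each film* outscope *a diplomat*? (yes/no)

No

The DP *each film* is contained in the complex NP *the allegation that the novelist reviewed each film*.
Noun-complement clauses are scope islands (the Complex NP Constraint): a quantifier inside one cannot scope into the matrix.
*each film* > *a diplomat* would require crossing that boundary, which is illicit.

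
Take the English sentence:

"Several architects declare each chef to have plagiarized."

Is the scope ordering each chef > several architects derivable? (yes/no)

Yes

*each chef* is an ECM subject; ECM complements are not islands, and the embedded quantifier may take matrix scope.
Ordinary QR to a clause-peripheral position gives the wide-scope LF for the lower DP.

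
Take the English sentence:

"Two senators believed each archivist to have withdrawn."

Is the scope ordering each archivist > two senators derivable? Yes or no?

This is an ECM construction: *each archivist* is the infinitival subject, Case-marked by the matrix verb, and the infinitive is transparent for QR.
Clause-internal QR can adjoin the lower DP above the subject, yielding the inverse reading.

Yes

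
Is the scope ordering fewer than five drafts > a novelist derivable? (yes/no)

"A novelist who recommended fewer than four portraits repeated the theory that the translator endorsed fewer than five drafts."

No

*fewer than five drafts* is embedded in the complex NP *the theory that the translator endorsed fewer than five drafts*.
Noun-complement clauses are scope islands (the Complex NP Constraint): a quantifier inside one cannot scope into the matrix.
So *fewer than five drafts* cannot raise high enough to outscope *a novelist*; only the surface ordering *a novelist* > *fewer than five drafts* is available.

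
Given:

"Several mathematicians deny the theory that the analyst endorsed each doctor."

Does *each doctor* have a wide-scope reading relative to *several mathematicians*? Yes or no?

*each doctor* is embedded in the complex NP *the theory that the analyst endorsed each doctor*.
The complex NP is opaque for QR — the quantifier is frozen inside the noun's complement.
Hence only narrow scope for *each doctor* (under *several mathematicians*) survives.

No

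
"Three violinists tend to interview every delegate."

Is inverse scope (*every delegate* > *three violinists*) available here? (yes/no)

Yes

*every delegate* is the object of the infinitival complement of a raising predicate; raising infinitives are transparent for QR, so the two DPs are in effect clausemates.
Since no island is crossed, the inverse ordering is licensed alongside surface scope.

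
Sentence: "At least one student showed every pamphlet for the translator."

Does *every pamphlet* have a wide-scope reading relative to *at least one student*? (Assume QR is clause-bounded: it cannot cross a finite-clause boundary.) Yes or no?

Both DPs are arguments of the same predicate; there is no clause or island boundary between them.
With no island boundary between them, the object can take inverse scope over the subject via ordinary QR within the clause.

Yes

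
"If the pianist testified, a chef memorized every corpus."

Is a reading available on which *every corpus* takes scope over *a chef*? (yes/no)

Yes

Although there is an adjunct clause, *every corpus* is in the main clause, not inside the adjunct.
Nothing blocks QR of the lower DP to a position above the higher one, so inverse scope is available.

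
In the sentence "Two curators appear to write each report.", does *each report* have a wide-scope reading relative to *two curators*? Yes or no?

*each report* is inside a raising infinitive, which is transparent to QR (no CP barrier), so it behaves as a matrix argument.
With no island boundary between them, the object can take inverse scope over the subject via ordinary QR within the clause.

Yes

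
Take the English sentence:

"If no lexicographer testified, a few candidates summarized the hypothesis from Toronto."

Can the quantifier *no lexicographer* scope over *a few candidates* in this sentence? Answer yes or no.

*no lexicographer* occurs within the adjunct clause *if no lexicographer testified*.
Since the clause is an adjunct (not a complement), the Adjunct Condition blocks QR across its edge.
The ordering *no lexicographer* > *a few candidates* is therefore underivable.

No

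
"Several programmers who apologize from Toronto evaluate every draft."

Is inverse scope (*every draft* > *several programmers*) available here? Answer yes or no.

*every draft* sits in the matrix clause, not in the relative clause on *several programmers*.
Ordinary QR to a clause-peripheral position gives the wide-scope LF for the lower DP.

Yes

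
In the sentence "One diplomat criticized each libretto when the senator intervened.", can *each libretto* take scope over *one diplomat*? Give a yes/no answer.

Yes

The adjunct island is irrelevant here — *each libretto* and *one diplomat* are both in the matrix clause.
Nothing blocks QR of the lower DP to a position above the higher one, so inverse scope is available.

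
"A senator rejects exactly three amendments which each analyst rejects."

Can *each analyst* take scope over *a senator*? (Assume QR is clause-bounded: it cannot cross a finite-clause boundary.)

Structurally, *each analyst* is inside the relative clause *which each analyst rejects* modifying *exactly three amendments*.
QR out of a relative clause is ruled out by the relative-clause island constraint.
The inverse ordering *each analyst* > *a senator* is therefore underivable.
(Only the surface reading survives: one fixed senator with respect to all the relevant analysts.)

No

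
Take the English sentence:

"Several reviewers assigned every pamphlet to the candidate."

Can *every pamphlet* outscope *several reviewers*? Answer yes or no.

*several reviewers* and *every pamphlet* are co-arguments of the matrix verb, with nothing but a clause-internal boundary between them.
QR within a single clause is free, so the lower quantifier may take scope over the higher one.

Yes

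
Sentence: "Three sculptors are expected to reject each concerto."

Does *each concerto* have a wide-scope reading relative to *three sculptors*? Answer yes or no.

Yes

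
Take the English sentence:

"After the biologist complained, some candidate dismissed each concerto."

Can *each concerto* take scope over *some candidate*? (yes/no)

Yes

Neither queried DP is inside the adjunct, so the adjunct-island constraint does not apply.
Nothing blocks QR of the lower DP to a position above the higher one, so inverse scope is available.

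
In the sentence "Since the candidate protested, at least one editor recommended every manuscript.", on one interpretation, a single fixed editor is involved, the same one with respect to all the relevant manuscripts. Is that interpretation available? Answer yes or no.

The described interpretation is the *at least one editor* > *every manuscript* scoping.
Nothing needs to raise for *at least one editor* > *every manuscript*, so no island constraint is at stake.

Yes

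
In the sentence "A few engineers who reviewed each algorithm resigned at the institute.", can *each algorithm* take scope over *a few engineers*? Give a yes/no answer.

No

The target quantifier *each algorithm* is part of the relative clause *who reviewed each algorithm*.
The relative clause forms an island for QR, so the quantifier is confined to the head noun's restrictor.
So *each algorithm* cannot raise to a position above *a few engineers*.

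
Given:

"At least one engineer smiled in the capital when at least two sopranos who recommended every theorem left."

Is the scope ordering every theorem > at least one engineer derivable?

The DP *every theorem* is contained in the relative clause *who recommended every theorem*, which is itself inside the adjunct *when at least two sopranos who recommended every theorem left*.
Two island boundaries intervene — the relative clause and the adjunct. Either alone would block QR.
There is no licit LF on which *every theorem* c-commands *at least one engineer*.

No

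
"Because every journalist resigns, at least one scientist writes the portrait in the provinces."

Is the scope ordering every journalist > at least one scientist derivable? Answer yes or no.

No

*every journalist* is embedded in the adjunct clause *because every journalist resigns*.
Adjunct clauses are scope islands: a quantifier inside an adjunct cannot raise into the matrix clause.
So the wide-scope reading for *every journalist* is blocked.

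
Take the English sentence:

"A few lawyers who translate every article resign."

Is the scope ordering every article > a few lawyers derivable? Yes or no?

No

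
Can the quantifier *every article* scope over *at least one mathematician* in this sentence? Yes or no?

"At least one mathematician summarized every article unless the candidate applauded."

Yes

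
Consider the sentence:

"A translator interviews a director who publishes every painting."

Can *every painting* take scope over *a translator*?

No

*every painting* sits inside the relative clause *who publishes every painting* modifying *a director*.
The relative clause forms an island for QR, so the quantifier is confined to the head noun's restrictor.
So *every painting* cannot raise to a position above *a translator*.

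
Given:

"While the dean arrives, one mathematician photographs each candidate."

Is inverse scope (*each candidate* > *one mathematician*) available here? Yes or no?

Yes

The adjunct island is irrelevant here — *each candidate* and *one mathematician* are both in the matrix clause.
Nothing blocks QR of the lower DP to a position above the higher one, so inverse scope is available.
The sentence is scopally ambiguous between *one mathematician* > *each candidate* and *each candidate* > *one mathematician*.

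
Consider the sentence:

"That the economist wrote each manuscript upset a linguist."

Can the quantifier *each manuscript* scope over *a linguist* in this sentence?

No

*each manuscript* sits inside the sentential subject *that the economist wrote each manuscript*.
Clausal subjects are scope islands; QR from inside the subject into the matrix is barred.
So *each manuscript* cannot raise to a position above *a linguist*.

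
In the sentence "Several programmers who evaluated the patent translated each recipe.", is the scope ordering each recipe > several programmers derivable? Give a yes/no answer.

The RC *who evaluated the patent* is an island, but *each recipe* is not inside it — it is the matrix object, a clausemate of *several programmers*.
QR within a single clause is free, so the lower quantifier may take scope over the higher one.
So *each recipe* > *several programmers* is among the available readings.

Yes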